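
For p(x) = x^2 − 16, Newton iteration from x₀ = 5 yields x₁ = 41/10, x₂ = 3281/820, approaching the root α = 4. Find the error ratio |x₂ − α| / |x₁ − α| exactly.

x₁ − α = 41/10 − 4 = 1/10, so |x₁ − α| = 1/10.
x₂ − α = 3281/820 − 4 = 1/820, so |x₂ − α| = 1/820.
Ratio = (1/820) / (1/10) = 1/82.

1/82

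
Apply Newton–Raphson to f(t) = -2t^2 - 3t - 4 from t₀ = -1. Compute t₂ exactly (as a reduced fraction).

4/11

f'(t) = -4t - 3.
f(-1) = -3, f'(-1) = 1, so t₁ = (-1) - (-3)/1 = 2.
f(2) = -18, f'(2) = -11, so t₂ = 2 - (-18)/(-11) = 4/11.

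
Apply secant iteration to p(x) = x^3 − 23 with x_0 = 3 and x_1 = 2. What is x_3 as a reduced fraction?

5983/2089

p(3) = 4, p(2) = −15. x_2 = 2 − (−15)·(2 − 3)/((−15) − 4) = 53/19.
p(2) = −15, p(53/19) = −8880/6859. x_3 = (53/19) − (−8880/6859)·((53/19) − 2)/((−8880/6859) − (−15)) = 5983/2089.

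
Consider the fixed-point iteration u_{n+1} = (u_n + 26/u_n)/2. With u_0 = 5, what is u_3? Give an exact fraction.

u_1 = (5 + 26/5)/2 = 51/10.
u_2 = (51/10 + 26/(51/10))/2 = 5201/1020.
u_3 = (5201/1020 + 26/(5201/1020))/2 = 54100801/10610040.

54100801/10610040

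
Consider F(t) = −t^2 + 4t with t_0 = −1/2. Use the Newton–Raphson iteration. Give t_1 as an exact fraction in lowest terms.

F'(t) = −2t + 4.
F(−1/2) = −9/4, F'(−1/2) = 5, so t_1 = (−1/2) − (−9/4)/5 = −1/20.

−1/20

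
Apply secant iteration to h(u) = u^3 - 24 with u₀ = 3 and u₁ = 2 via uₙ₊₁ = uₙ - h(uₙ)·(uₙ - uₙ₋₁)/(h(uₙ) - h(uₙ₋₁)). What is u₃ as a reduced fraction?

4650/1603

h(3) = 3, h(2) = -16. u₂ = 2 - (-16)·(2 - 3)/((-16) - 3) = 54/19.
h(2) = -16, h(54/19) = -7152/6859. u₃ = (54/19) - (-7152/6859)·((54/19) - 2)/((-7152/6859) - (-16)) = 4650/1603.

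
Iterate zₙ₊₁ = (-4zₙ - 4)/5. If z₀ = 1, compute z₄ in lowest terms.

z₁ = (-4·1 - 4)/5 = -8/5.
z₂ = (-4·(-8/5) - 4)/5 = 12/25.
z₃ = (-4·(12/25) - 4)/5 = -148/125.
z₄ = (-4·(-148/125) - 4)/5 = 92/625.

92/625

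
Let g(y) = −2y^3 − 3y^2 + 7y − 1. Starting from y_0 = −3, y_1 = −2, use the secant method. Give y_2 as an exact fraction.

−43/16

g(−3) = 5, g(−2) = −11. y_2 = (−2) − (−11)·((−2) − (−3))/((−11) − 5) = −43/16.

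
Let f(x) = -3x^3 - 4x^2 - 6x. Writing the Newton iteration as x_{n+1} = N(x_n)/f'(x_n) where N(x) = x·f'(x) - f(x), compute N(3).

f'(x) = -9x^2 - 8x - 6.
N(x) = x·f'(x) - f(x) = x·(-9x^2 - 8x - 6) - (-3x^3 - 4x^2 - 6x) = -6x^3 - 4x^2.
N(3) = -198.

-198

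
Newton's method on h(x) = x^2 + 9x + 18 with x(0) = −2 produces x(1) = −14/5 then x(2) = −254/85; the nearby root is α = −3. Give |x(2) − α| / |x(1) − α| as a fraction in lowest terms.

x(1) − α = −14/5 − (−3) = −14/5 + 3 = 1/5, so |x(1) − α| = 1/5.
x(2) − α = −254/85 − (−3) = −254/85 + 3 = 1/85, so |x(2) − α| = 1/85.
Ratio = (1/85) / (1/5) = 1/17.

1/17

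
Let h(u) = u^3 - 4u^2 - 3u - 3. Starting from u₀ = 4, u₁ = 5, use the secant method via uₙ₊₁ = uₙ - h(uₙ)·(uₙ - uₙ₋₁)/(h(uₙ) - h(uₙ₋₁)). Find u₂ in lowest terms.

h(4) = -15, h(5) = 7. u₂ = 5 - 7·(5 - 4)/(7 - (-15)) = 103/22.

103/22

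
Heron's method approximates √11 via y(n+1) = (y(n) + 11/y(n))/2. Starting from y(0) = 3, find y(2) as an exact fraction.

199/60

y(1) = (3 + 11/3)/2 = 10/3.
y(2) = (10/3 + 11/(10/3))/2 = 199/60.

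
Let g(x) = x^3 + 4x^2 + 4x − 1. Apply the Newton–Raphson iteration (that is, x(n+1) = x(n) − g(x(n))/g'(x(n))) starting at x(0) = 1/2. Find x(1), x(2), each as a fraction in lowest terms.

g'(x) = 3x^2 + 8x + 4.
g(1/2) = 17/8, g'(1/2) = 35/4, so x(1) = (1/2) − (17/8)/(35/4) = 9/35.
g(9/35) = 13294/42875, g'(9/35) = 7663/1225, so x(2) = (9/35) − (13294/42875)/(7663/1225) = 55673/268205.

x(1) = 9/35, x(2) = 55673/268205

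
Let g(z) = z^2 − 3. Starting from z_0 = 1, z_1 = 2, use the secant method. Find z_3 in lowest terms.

g(1) = −2, g(2) = 1. z_2 = 2 − 1·(2 − 1)/(1 − (−2)) = 5/3.
g(2) = 1, g(5/3) = −2/9. z_3 = (5/3) − (−2/9)·((5/3) − 2)/((−2/9) − 1) = 19/11.

19/11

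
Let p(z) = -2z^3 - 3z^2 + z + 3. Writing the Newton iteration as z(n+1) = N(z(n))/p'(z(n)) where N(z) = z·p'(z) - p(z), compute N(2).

-47

p'(z) = -6z^2 - 6z + 1.
N(z) = z·p'(z) - p(z) = z·(-6z^2 - 6z + 1) - (-2z^3 - 3z^2 + z + 3) = -4z^3 - 3z^2 - 3.
N(2) = -47.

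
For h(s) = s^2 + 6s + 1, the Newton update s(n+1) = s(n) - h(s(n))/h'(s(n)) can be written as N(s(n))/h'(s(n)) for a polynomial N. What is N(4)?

h'(s) = 2s + 6.
N(s) = s·h'(s) - h(s) = s·(2s + 6) - (s^2 + 6s + 1) = s^2 - 1.
N(4) = 15.

15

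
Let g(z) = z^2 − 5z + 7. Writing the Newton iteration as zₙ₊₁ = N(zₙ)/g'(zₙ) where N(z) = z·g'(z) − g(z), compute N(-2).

g'(z) = 2z − 5.
N(z) = z·g'(z) − g(z) = z·(2z − 5) − (z^2 − 5z + 7) = z^2 − 7.
N(-2) = −3.

−3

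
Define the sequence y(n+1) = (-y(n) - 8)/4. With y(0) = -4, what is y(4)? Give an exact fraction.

y(1) = (-(-4) - 8)/4 = -1.
y(2) = (-(-1) - 8)/4 = -7/4.
y(3) = (-(-7/4) - 8)/4 = -25/16.
y(4) = (-(-25/16) - 8)/4 = -103/64.

-103/64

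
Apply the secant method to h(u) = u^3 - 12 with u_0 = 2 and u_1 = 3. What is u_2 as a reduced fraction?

42/19

h(2) = -4, h(3) = 15. u_2 = 3 - 15·(3 - 2)/(15 - (-4)) = 42/19.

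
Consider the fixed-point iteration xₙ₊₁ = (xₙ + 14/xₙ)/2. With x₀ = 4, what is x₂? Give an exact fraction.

449/120

x₁ = (4 + 14/4)/2 = 15/4.
x₂ = (15/4 + 14/(15/4))/2 = 449/120.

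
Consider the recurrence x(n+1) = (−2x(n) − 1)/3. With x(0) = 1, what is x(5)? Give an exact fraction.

x(1) = (−2·1 − 1)/3 = −1.
x(2) = (−2·(−1) − 1)/3 = 1/3.
x(3) = (−2·(1/3) − 1)/3 = −5/9.
x(4) = (−2·(−5/9) − 1)/3 = 1/27.
x(5) = (−2·(1/27) − 1)/3 = −29/81.

−29/81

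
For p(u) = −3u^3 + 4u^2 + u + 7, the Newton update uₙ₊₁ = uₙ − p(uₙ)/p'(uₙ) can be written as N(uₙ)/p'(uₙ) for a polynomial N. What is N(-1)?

3

p'(u) = −9u^2 + 8u + 1.
N(u) = u·p'(u) − p(u) = u·(−9u^2 + 8u + 1) − (−3u^3 + 4u^2 + u + 7) = −6u^3 + 4u^2 − 7.
N(-1) = 3.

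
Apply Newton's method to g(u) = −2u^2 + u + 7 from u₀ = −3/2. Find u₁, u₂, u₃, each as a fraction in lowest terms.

g'(u) = −4u + 1.
g(−3/2) = 1, g'(−3/2) = 7, so u₁ = (−3/2) − 1/7 = −23/14.
g(−23/14) = −2/49, g'(−23/14) = 53/7, so u₂ = (−23/14) − (−2/49)/(53/7) = −1215/742.
g(−1215/742) = −8/137641, g'(−1215/742) = 2801/371, so u₃ = (−1215/742) − (−8/137641)/(2801/371) = −3403199/2078342.

u₁ = −23/14, u₂ = −1215/742, u₃ = −3403199/2078342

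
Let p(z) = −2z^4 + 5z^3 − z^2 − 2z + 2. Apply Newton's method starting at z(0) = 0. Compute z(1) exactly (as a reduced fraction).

p'(z) = −8z^3 + 15z^2 − 2z − 2.
p(0) = 2, p'(0) = −2, so z(1) = 0 − 2/(−2) = 1.

1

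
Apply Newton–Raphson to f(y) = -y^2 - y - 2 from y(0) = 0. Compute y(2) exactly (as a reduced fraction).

-2/3

f'(y) = -2y - 1.
f(0) = -2, f'(0) = -1, so y(1) = 0 - (-2)/(-1) = -2.
f(-2) = -4, f'(-2) = 3, so y(2) = (-2) - (-4)/3 = -2/3.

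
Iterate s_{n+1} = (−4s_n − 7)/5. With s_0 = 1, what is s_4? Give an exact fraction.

−31/625

s_1 = (−4·1 − 7)/5 = −11/5.
s_2 = (−4·(−11/5) − 7)/5 = 9/25.
s_3 = (−4·(9/25) − 7)/5 = −211/125.
s_4 = (−4·(−211/125) − 7)/5 = −31/625.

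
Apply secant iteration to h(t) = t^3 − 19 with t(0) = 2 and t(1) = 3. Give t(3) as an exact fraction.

h(2) = −11, h(3) = 8. t(2) = 3 − 8·(3 − 2)/(8 − (−11)) = 49/19.
h(3) = 8, h(49/19) = −12672/6859. t(3) = (49/19) − (−12672/6859)·((49/19) − 3)/((−12672/6859) − 8) = 22441/8443.

22441/8443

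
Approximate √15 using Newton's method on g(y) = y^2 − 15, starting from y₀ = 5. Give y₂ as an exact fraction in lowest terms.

g'(y) = 2y.
g(5) = 10, g'(5) = 10, so y₁ = 5 − 10/10 = 4.
g(4) = 1, g'(4) = 8, so y₂ = 4 − 1/8 = 31/8.

31/8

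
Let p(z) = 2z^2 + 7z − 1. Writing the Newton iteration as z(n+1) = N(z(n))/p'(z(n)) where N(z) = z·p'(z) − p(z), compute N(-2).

p'(z) = 4z + 7.
N(z) = z·p'(z) − p(z) = z·(4z + 7) − (2z^2 + 7z − 1) = 2z^2 + 1.
N(-2) = 9.

9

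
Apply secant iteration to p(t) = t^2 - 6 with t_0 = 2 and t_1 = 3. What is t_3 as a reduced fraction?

22/9

p(2) = -2, p(3) = 3. t_2 = 3 - 3·(3 - 2)/(3 - (-2)) = 12/5.
p(3) = 3, p(12/5) = -6/25. t_3 = (12/5) - (-6/25)·((12/5) - 3)/((-6/25) - 3) = 22/9.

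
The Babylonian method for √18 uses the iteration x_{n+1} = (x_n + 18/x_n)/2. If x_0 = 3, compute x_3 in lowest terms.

x_1 = (3 + 18/3)/2 = 9/2.
x_2 = (9/2 + 18/(9/2))/2 = 17/4.
x_3 = (17/4 + 18/(17/4))/2 = 577/136.

577/136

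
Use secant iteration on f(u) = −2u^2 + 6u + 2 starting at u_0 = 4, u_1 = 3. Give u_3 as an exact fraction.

43/13

f(4) = −6, f(3) = 2. u_2 = 3 − 2·(3 − 4)/(2 − (−6)) = 13/4.
f(3) = 2, f(13/4) = 3/8. u_3 = (13/4) − (3/8)·((13/4) − 3)/((3/8) − 2) = 43/13.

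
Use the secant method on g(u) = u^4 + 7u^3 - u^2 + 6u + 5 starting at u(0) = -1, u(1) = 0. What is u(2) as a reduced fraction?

-5/13

g(-1) = -8, g(0) = 5. u(2) = 0 - 5·(0 - (-1))/(5 - (-8)) = -5/13.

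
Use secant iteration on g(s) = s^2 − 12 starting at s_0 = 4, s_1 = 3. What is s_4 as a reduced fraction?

627/181

g(4) = 4, g(3) = −3. s_2 = 3 − (−3)·(3 − 4)/((−3) − 4) = 24/7.
g(3) = −3, g(24/7) = −12/49. s_3 = (24/7) − (−12/49)·((24/7) − 3)/((−12/49) − (−3)) = 52/15.
g(24/7) = −12/49, g(52/15) = 4/225. s_4 = (52/15) − (4/225)·((52/15) − (24/7))/((4/225) − (−12/49)) = 627/181.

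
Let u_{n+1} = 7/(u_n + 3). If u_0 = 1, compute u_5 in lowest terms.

2716/1759

u_1 = 7/(1 + 3) = 7/4.
u_2 = 7/(7/4 + 3) = 28/19.
u_3 = 7/(28/19 + 3) = 133/85.
u_4 = 7/(133/85 + 3) = 595/388.
u_5 = 7/(595/388 + 3) = 2716/1759.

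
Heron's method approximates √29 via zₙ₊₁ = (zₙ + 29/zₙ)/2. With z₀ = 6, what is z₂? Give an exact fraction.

z₁ = (6 + 29/6)/2 = 65/12.
z₂ = (65/12 + 29/(65/12))/2 = 8401/1560.

8401/1560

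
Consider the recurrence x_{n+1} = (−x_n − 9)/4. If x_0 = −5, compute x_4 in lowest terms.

−29/16

x_1 = (−(−5) − 9)/4 = −1.
x_2 = (−(−1) − 9)/4 = −2.
x_3 = (−(−2) − 9)/4 = −7/4.
x_4 = (−(−7/4) − 9)/4 = −29/16.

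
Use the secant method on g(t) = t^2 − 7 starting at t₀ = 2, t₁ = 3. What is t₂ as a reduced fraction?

13/5

g(2) = −3, g(3) = 2. t₂ = 3 − 2·(3 − 2)/(2 − (−3)) = 13/5.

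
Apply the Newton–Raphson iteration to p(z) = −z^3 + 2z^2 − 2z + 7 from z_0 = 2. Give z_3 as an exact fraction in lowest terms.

1829629/765787

p'(z) = −3z^2 + 4z − 2.
p(2) = 3, p'(2) = −6, so z_1 = 2 − 3/(−6) = 5/2.
p(5/2) = −9/8, p'(5/2) = −43/4, so z_2 = (5/2) − (−9/8)/(−43/4) = 103/43.
p(103/43) = −4698/79507, p'(103/43) = −17809/1849, so z_3 = (103/43) − (−4698/79507)/(−17809/1849) = 1829629/765787.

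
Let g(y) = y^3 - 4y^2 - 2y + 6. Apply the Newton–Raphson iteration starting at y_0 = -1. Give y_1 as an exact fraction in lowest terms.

g'(y) = 3y^2 - 8y - 2.
g(-1) = 3, g'(-1) = 9, so y_1 = (-1) - 3/9 = -4/3.

-4/3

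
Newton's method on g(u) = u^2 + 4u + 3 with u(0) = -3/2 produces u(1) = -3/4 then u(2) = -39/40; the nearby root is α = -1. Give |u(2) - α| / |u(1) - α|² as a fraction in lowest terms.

u(1) - α = -3/4 - (-1) = -3/4 + 1 = 1/4, so |u(1) - α| = 1/4.
u(2) - α = -39/40 - (-1) = -39/40 + 1 = 1/40, so |u(2) - α| = 1/40.
|u(1) - α|² = 1/16.
Ratio = (1/40) / (1/16) = 2/5.

2/5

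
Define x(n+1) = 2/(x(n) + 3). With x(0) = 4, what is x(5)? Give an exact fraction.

x(1) = 2/(4 + 3) = 2/7.
x(2) = 2/(2/7 + 3) = 14/23.
x(3) = 2/(14/23 + 3) = 46/83.
x(4) = 2/(46/83 + 3) = 166/295.
x(5) = 2/(166/295 + 3) = 590/1051.

590/1051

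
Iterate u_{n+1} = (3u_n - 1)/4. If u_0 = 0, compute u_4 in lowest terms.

-175/256

u_1 = (3·0 - 1)/4 = -1/4.
u_2 = (3·(-1/4) - 1)/4 = -7/16.
u_3 = (3·(-7/16) - 1)/4 = -37/64.
u_4 = (3·(-37/64) - 1)/4 = -175/256.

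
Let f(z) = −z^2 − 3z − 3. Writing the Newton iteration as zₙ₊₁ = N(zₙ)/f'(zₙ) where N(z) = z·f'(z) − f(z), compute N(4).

−13

f'(z) = −2z − 3.
N(z) = z·f'(z) − f(z) = z·(−2z − 3) − (−z^2 − 3z − 3) = −z^2 + 3.
N(4) = −13.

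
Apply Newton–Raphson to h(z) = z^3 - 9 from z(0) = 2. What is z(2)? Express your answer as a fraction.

h'(z) = 3z^2.
h(2) = -1, h'(2) = 12, so z(1) = 2 - (-1)/12 = 25/12.
h(25/12) = 73/1728, h'(25/12) = 625/48, so z(2) = (25/12) - (73/1728)/(625/48) = 23401/11250.

23401/11250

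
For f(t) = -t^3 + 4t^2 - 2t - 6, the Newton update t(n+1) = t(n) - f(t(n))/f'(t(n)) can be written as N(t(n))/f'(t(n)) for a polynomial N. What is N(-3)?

96

f'(t) = -3t^2 + 8t - 2.
N(t) = t·f'(t) - f(t) = t·(-3t^2 + 8t - 2) - (-t^3 + 4t^2 - 2t - 6) = -2t^3 + 4t^2 + 6.
N(-3) = 96.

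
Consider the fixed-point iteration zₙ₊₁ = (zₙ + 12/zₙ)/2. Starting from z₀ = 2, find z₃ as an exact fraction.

z₁ = (2 + 12/2)/2 = 4.
z₂ = (4 + 12/4)/2 = 7/2.
z₃ = (7/2 + 12/(7/2))/2 = 97/28.

97/28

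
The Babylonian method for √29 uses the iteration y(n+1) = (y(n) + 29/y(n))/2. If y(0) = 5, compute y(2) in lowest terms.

727/135

y(1) = (5 + 29/5)/2 = 27/5.
y(2) = (27/5 + 29/(27/5))/2 = 727/135.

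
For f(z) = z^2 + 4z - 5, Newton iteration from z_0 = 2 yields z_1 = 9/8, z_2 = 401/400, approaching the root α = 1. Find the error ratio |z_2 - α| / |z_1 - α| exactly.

1/50

z_1 - α = 9/8 - 1 = 1/8, so |z_1 - α| = 1/8.
z_2 - α = 401/400 - 1 = 1/400, so |z_2 - α| = 1/400.
Ratio = (1/400) / (1/8) = 1/50.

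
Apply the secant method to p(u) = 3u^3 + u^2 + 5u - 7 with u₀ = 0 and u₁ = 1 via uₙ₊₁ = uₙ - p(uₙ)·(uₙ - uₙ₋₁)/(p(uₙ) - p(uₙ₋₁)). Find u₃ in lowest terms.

161/188

p(0) = -7, p(1) = 2. u₂ = 1 - 2·(1 - 0)/(2 - (-7)) = 7/9.
p(1) = 2, p(7/9) = -266/243. u₃ = (7/9) - (-266/243)·((7/9) - 1)/((-266/243) - 2) = 161/188.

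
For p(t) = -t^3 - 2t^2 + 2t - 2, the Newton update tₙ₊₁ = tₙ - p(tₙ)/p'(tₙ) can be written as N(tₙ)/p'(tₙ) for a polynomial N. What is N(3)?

p'(t) = -3t^2 - 4t + 2.
N(t) = t·p'(t) - p(t) = t·(-3t^2 - 4t + 2) - (-t^3 - 2t^2 + 2t - 2) = -2t^3 - 2t^2 + 2.
N(3) = -70.

-70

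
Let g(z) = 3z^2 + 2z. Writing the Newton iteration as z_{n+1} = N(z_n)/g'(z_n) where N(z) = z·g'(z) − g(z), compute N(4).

48

g'(z) = 6z + 2.
N(z) = z·g'(z) − g(z) = z·(6z + 2) − (3z^2 + 2z) = 3z^2.
N(4) = 48.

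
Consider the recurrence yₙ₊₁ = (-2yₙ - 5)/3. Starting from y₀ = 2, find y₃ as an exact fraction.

-17/9

y₁ = (-2·2 - 5)/3 = -3.
y₂ = (-2·(-3) - 5)/3 = 1/3.
y₃ = (-2·(1/3) - 5)/3 = -17/9.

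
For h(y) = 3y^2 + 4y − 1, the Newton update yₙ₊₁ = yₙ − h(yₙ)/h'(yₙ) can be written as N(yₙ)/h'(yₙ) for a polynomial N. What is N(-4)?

49

h'(y) = 6y + 4.
N(y) = y·h'(y) − h(y) = y·(6y + 4) − (3y^2 + 4y − 1) = 3y^2 + 1.
N(-4) = 49.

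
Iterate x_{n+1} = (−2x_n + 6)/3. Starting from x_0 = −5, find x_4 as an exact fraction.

x_1 = (−2·(−5) + 6)/3 = 16/3.
x_2 = (−2·(16/3) + 6)/3 = −14/9.
x_3 = (−2·(−14/9) + 6)/3 = 82/27.
x_4 = (−2·(82/27) + 6)/3 = −2/81.

−2/81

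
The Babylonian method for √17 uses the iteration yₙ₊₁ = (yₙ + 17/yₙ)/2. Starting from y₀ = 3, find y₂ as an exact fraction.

161/39

y₁ = (3 + 17/3)/2 = 13/3.
y₂ = (13/3 + 17/(13/3))/2 = 161/39.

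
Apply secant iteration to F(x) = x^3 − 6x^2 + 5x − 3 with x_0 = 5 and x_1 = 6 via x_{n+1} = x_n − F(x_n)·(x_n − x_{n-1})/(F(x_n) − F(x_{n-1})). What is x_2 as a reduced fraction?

51/10

F(5) = −3, F(6) = 27. x_2 = 6 − 27·(6 − 5)/(27 − (−3)) = 51/10.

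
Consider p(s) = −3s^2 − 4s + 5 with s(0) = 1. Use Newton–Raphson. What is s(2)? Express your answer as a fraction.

p'(s) = −6s − 4.
p(1) = −2, p'(1) = −10, so s(1) = 1 − (−2)/(−10) = 4/5.
p(4/5) = −3/25, p'(4/5) = −44/5, so s(2) = (4/5) − (−3/25)/(−44/5) = 173/220.

173/220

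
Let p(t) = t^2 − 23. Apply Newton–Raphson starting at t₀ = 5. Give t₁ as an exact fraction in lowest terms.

24/5

p'(t) = 2t.
p(5) = 2, p'(5) = 10, so t₁ = 5 − 2/10 = 24/5.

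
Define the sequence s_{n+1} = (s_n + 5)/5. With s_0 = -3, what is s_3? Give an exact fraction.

152/125

s_1 = ((-3) + 5)/5 = 2/5.
s_2 = ((2/5) + 5)/5 = 27/25.
s_3 = ((27/25) + 5)/5 = 152/125.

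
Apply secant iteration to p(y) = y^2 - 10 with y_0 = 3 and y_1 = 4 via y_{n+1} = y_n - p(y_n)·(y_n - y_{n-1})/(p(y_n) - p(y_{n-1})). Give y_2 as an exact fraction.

22/7

p(3) = -1, p(4) = 6. y_2 = 4 - 6·(4 - 3)/(6 - (-1)) = 22/7.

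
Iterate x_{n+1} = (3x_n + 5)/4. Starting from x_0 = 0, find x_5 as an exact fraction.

x_1 = (3·0 + 5)/4 = 5/4.
x_2 = (3·(5/4) + 5)/4 = 35/16.
x_3 = (3·(35/16) + 5)/4 = 185/64.
x_4 = (3·(185/64) + 5)/4 = 875/256.
x_5 = (3·(875/256) + 5)/4 = 3905/1024.

3905/1024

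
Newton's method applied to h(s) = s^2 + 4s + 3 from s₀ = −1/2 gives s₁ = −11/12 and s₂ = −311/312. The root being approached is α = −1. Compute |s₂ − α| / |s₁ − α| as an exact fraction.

1/26

s₁ − α = −11/12 − (−1) = −11/12 + 1 = 1/12, so |s₁ − α| = 1/12.
s₂ − α = −311/312 − (−1) = −311/312 + 1 = 1/312, so |s₂ − α| = 1/312.
Ratio = (1/312) / (1/12) = 1/26.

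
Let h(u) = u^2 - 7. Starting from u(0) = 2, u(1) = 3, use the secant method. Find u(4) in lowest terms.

971/367

h(2) = -3, h(3) = 2. u(2) = 3 - 2·(3 - 2)/(2 - (-3)) = 13/5.
h(3) = 2, h(13/5) = -6/25. u(3) = (13/5) - (-6/25)·((13/5) - 3)/((-6/25) - 2) = 37/14.
h(13/5) = -6/25, h(37/14) = -3/196. u(4) = (37/14) - (-3/196)·((37/14) - (13/5))/((-3/196) - (-6/25)) = 971/367.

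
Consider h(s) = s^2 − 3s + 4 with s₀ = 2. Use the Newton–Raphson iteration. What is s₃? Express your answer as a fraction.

20/3

h'(s) = 2s − 3.
h(2) = 2, h'(2) = 1, so s₁ = 2 − 2/1 = 0.
h(0) = 4, h'(0) = −3, so s₂ = 0 − 4/(−3) = 4/3.
h(4/3) = 16/9, h'(4/3) = −1/3, so s₃ = (4/3) − (16/9)/(−1/3) = 20/3.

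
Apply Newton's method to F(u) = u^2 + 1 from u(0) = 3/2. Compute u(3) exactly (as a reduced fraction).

F'(u) = 2u.
F(3/2) = 13/4, F'(3/2) = 3, so u(1) = (3/2) − (13/4)/3 = 5/12.
F(5/12) = 169/144, F'(5/12) = 5/6, so u(2) = (5/12) − (169/144)/(5/6) = −119/120.
F(−119/120) = 28561/14400, F'(−119/120) = −119/60, so u(3) = (−119/120) − (28561/14400)/(−119/60) = 239/28560.

239/28560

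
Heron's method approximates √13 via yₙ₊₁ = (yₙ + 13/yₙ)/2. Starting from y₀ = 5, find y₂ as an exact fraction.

y₁ = (5 + 13/5)/2 = 19/5.
y₂ = (19/5 + 13/(19/5))/2 = 343/95.

343/95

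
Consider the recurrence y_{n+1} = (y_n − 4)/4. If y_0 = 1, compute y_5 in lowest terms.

−1363/1024

y_1 = (1 − 4)/4 = −3/4.
y_2 = ((−3/4) − 4)/4 = −19/16.
y_3 = ((−19/16) − 4)/4 = −83/64.
y_4 = ((−83/64) − 4)/4 = −339/256.
y_5 = ((−339/256) − 4)/4 = −1363/1024.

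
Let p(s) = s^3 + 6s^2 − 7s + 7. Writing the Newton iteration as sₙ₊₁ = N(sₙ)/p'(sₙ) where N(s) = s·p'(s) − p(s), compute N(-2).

1

p'(s) = 3s^2 + 12s − 7.
N(s) = s·p'(s) − p(s) = s·(3s^2 + 12s − 7) − (s^3 + 6s^2 − 7s + 7) = 2s^3 + 6s^2 − 7.
N(-2) = 1.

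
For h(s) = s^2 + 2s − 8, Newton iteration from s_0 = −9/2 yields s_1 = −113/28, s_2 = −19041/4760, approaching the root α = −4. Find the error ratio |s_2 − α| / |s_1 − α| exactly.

s_1 − α = −113/28 − (−4) = −113/28 + 4 = −1/28, so |s_1 − α| = 1/28.
s_2 − α = −19041/4760 − (−4) = −19041/4760 + 4 = −1/4760, so |s_2 − α| = 1/4760.
Ratio = (1/4760) / (1/28) = 1/170.

1/170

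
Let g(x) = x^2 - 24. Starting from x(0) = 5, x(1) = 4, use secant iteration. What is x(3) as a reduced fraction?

49/10

g(5) = 1, g(4) = -8. x(2) = 4 - (-8)·(4 - 5)/((-8) - 1) = 44/9.
g(4) = -8, g(44/9) = -8/81. x(3) = (44/9) - (-8/81)·((44/9) - 4)/((-8/81) - (-8)) = 49/10.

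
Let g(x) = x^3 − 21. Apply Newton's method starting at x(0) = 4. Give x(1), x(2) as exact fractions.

g'(x) = 3x^2.
g(4) = 43, g'(4) = 48, so x(1) = 4 − 43/48 = 149/48.
g(149/48) = 985517/110592, g'(149/48) = 22201/768, so x(2) = (149/48) − (985517/110592)/(22201/768) = 4469165/1598472.

x(1) = 149/48, x(2) = 4469165/1598472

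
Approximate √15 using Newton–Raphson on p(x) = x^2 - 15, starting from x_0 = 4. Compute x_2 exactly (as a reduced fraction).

1921/496

p'(x) = 2x.
p(4) = 1, p'(4) = 8, so x_1 = 4 - 1/8 = 31/8.
p(31/8) = 1/64, p'(31/8) = 31/4, so x_2 = (31/8) - (1/64)/(31/4) = 1921/496.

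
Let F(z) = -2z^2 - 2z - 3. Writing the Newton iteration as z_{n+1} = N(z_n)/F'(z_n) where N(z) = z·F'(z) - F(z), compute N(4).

-29

F'(z) = -4z - 2.
N(z) = z·F'(z) - F(z) = z·(-4z - 2) - (-2z^2 - 2z - 3) = -2z^2 + 3.
N(4) = -29.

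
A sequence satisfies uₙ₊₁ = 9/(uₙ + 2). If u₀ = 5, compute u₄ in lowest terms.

981/425

u₁ = 9/(5 + 2) = 9/7.
u₂ = 9/(9/7 + 2) = 63/23.
u₃ = 9/(63/23 + 2) = 207/109.
u₄ = 9/(207/109 + 2) = 981/425.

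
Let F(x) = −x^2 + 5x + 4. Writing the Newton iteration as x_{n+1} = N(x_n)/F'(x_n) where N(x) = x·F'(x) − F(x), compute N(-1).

F'(x) = −2x + 5.
N(x) = x·F'(x) − F(x) = x·(−2x + 5) − (−x^2 + 5x + 4) = −x^2 − 4.
N(-1) = −5.

−5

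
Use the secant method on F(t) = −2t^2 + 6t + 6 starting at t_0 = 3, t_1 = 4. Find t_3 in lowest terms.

F(3) = 6, F(4) = −2. t_2 = 4 − (−2)·(4 − 3)/((−2) − 6) = 15/4.
F(4) = −2, F(15/4) = 3/8. t_3 = (15/4) − (3/8)·((15/4) − 4)/((3/8) − (−2)) = 72/19.

72/19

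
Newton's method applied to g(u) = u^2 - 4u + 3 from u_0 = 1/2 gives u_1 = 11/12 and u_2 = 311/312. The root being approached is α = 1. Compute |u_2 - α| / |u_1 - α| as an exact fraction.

u_1 - α = 11/12 - 1 = -1/12, so |u_1 - α| = 1/12.
u_2 - α = 311/312 - 1 = -1/312, so |u_2 - α| = 1/312.
Ratio = (1/312) / (1/12) = 1/26.

1/26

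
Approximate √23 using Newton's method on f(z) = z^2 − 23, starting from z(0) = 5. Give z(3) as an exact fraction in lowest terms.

2649601/552480

f'(z) = 2z.
f(5) = 2, f'(5) = 10, so z(1) = 5 − 2/10 = 24/5.
f(24/5) = 1/25, f'(24/5) = 48/5, so z(2) = (24/5) − (1/25)/(48/5) = 1151/240.
f(1151/240) = 1/57600, f'(1151/240) = 1151/120, so z(3) = (1151/240) − (1/57600)/(1151/120) = 2649601/552480.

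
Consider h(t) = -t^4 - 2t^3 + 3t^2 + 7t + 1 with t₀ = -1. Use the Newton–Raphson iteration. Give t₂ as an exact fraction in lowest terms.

-109/43

h'(t) = -4t^3 - 6t^2 + 6t + 7.
h(-1) = -2, h'(-1) = -1, so t₁ = (-1) - (-2)/(-1) = -3.
h(-3) = -20, h'(-3) = 43, so t₂ = (-3) - (-20)/43 = -109/43.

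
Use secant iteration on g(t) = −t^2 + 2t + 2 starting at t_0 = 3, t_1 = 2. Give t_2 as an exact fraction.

g(3) = −1, g(2) = 2. t_2 = 2 − 2·(2 − 3)/(2 − (−1)) = 8/3.

8/3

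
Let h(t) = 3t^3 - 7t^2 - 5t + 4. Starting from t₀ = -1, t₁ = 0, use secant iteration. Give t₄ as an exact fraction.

-727100/826849

h(-1) = -1, h(0) = 4. t₂ = 0 - 4·(0 - (-1))/(4 - (-1)) = -4/5.
h(0) = 4, h(-4/5) = 248/125. t₃ = (-4/5) - (248/125)·((-4/5) - 0)/((248/125) - 4) = -100/63.
h(-4/5) = 248/125, h(-100/63) = -1475104/83349. t₄ = (-100/63) - (-1475104/83349)·((-100/63) - (-4/5))/((-1475104/83349) - (248/125)) = -727100/826849.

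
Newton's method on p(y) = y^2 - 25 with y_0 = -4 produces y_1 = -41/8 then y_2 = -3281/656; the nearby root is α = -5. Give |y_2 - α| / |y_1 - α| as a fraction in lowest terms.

y_1 - α = -41/8 - (-5) = -41/8 + 5 = -1/8, so |y_1 - α| = 1/8.
y_2 - α = -3281/656 - (-5) = -3281/656 + 5 = -1/656, so |y_2 - α| = 1/656.
Ratio = (1/656) / (1/8) = 1/82.

1/82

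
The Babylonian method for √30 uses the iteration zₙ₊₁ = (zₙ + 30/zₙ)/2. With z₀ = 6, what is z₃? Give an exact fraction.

z₁ = (6 + 30/6)/2 = 11/2.
z₂ = (11/2 + 30/(11/2))/2 = 241/44.
z₃ = (241/44 + 30/(241/44))/2 = 116161/21208.

116161/21208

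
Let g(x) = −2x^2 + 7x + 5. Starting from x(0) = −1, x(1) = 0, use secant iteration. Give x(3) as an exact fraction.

g(−1) = −4, g(0) = 5. x(2) = 0 − 5·(0 − (−1))/(5 − (−4)) = −5/9.
g(0) = 5, g(−5/9) = 40/81. x(3) = (−5/9) − (40/81)·((−5/9) − 0)/((40/81) − 5) = −45/73.

−45/73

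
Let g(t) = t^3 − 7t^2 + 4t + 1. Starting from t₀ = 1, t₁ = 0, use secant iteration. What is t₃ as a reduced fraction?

−4/3

g(1) = −1, g(0) = 1. t₂ = 0 − 1·(0 − 1)/(1 − (−1)) = 1/2.
g(0) = 1, g(1/2) = 11/8. t₃ = (1/2) − (11/8)·((1/2) − 0)/((11/8) − 1) = −4/3.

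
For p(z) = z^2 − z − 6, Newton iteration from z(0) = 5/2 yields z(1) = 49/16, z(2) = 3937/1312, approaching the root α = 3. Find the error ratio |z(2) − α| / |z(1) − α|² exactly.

8/41

z(1) − α = 49/16 − 3 = 1/16, so |z(1) − α| = 1/16.
z(2) − α = 3937/1312 − 3 = 1/1312, so |z(2) − α| = 1/1312.
|z(1) − α|² = 1/256.
Ratio = (1/1312) / (1/256) = 8/41.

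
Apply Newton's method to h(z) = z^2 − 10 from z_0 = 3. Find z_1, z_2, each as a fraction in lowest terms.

h'(z) = 2z.
h(3) = −1, h'(3) = 6, so z_1 = 3 − (−1)/6 = 19/6.
h(19/6) = 1/36, h'(19/6) = 19/3, so z_2 = (19/6) − (1/36)/(19/3) = 721/228.

z_1 = 19/6, z_2 = 721/228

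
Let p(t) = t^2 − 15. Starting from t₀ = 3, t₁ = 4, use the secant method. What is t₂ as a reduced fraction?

27/7

p(3) = −6, p(4) = 1. t₂ = 4 − 1·(4 − 3)/(1 − (−6)) = 27/7.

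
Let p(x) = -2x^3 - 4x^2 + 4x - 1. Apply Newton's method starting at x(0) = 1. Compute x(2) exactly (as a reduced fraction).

p'(x) = -6x^2 - 8x + 4.
p(1) = -3, p'(1) = -10, so x(1) = 1 - (-3)/(-10) = 7/10.
p(7/10) = -423/500, p'(7/10) = -227/50, so x(2) = (7/10) - (-423/500)/(-227/50) = 583/1135.

583/1135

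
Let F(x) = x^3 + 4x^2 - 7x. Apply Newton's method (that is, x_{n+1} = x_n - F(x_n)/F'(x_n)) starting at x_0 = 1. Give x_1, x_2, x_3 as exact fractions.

F'(x) = 3x^2 + 8x - 7.
F(1) = -2, F'(1) = 4, so x_1 = 1 - (-2)/4 = 3/2.
F(3/2) = 15/8, F'(3/2) = 47/4, so x_2 = (3/2) - (15/8)/(47/4) = 63/47.
F(63/47) = 22050/103823, F'(63/47) = 20132/2209, so x_3 = (63/47) - (22050/103823)/(20132/2209) = 89019/67586.

x_1 = 3/2, x_2 = 63/47, x_3 = 89019/67586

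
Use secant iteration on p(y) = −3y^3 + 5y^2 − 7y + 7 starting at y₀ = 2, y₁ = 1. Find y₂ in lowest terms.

15/13

p(2) = −11, p(1) = 2. y₂ = 1 − 2·(1 − 2)/(2 − (−11)) = 15/13.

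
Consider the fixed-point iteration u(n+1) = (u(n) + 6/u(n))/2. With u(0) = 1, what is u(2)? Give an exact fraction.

u(1) = (1 + 6/1)/2 = 7/2.
u(2) = (7/2 + 6/(7/2))/2 = 73/28.

73/28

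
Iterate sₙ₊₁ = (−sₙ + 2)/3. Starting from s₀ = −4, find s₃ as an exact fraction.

2/3

s₁ = (−(−4) + 2)/3 = 2.
s₂ = (−2 + 2)/3 = 0.
s₃ = (−0 + 2)/3 = 2/3.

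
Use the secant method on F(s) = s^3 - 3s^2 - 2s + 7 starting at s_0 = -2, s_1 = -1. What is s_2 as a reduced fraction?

-19/14

F(-2) = -9, F(-1) = 5. s_2 = (-1) - 5·((-1) - (-2))/(5 - (-9)) = -19/14.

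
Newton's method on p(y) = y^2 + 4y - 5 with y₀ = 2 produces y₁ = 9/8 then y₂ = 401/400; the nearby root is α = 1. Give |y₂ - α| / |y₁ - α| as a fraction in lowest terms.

1/50

y₁ - α = 9/8 - 1 = 1/8, so |y₁ - α| = 1/8.
y₂ - α = 401/400 - 1 = 1/400, so |y₂ - α| = 1/400.
Ratio = (1/400) / (1/8) = 1/50.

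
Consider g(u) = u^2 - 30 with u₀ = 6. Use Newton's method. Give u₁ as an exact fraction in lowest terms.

g'(u) = 2u.
g(6) = 6, g'(6) = 12, so u₁ = 6 - 6/12 = 11/2.

11/2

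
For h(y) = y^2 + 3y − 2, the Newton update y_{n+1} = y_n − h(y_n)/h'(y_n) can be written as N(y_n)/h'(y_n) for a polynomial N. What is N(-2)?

6

h'(y) = 2y + 3.
N(y) = y·h'(y) − h(y) = y·(2y + 3) − (y^2 + 3y − 2) = y^2 + 2.
N(-2) = 6.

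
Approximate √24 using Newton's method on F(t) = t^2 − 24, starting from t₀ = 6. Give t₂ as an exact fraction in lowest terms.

49/10

F'(t) = 2t.
F(6) = 12, F'(6) = 12, so t₁ = 6 − 12/12 = 5.
F(5) = 1, F'(5) = 10, so t₂ = 5 − 1/10 = 49/10.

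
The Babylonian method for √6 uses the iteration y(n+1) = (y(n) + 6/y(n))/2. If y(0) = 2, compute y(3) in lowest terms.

y(1) = (2 + 6/2)/2 = 5/2.
y(2) = (5/2 + 6/(5/2))/2 = 49/20.
y(3) = (49/20 + 6/(49/20))/2 = 4801/1960.

4801/1960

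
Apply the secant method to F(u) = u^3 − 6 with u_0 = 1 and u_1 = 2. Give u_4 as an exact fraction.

F(1) = −5, F(2) = 2. u_2 = 2 − 2·(2 − 1)/(2 − (−5)) = 12/7.
F(2) = 2, F(12/7) = −330/343. u_3 = (12/7) − (−330/343)·((12/7) − 2)/((−330/343) − 2) = 459/254.
F(12/7) = −330/343, F(459/254) = −1619805/16387064. u_4 = (459/254) − (−1619805/16387064)·((459/254) − (12/7))/((−1619805/16387064) − (−330/343)) = 17817764/9802299.

17817764/9802299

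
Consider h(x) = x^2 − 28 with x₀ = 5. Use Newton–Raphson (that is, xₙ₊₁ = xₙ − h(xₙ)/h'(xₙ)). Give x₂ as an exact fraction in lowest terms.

5609/1060

h'(x) = 2x.
h(5) = −3, h'(5) = 10, so x₁ = 5 − (−3)/10 = 53/10.
h(53/10) = 9/100, h'(53/10) = 53/5, so x₂ = (53/10) − (9/100)/(53/5) = 5609/1060.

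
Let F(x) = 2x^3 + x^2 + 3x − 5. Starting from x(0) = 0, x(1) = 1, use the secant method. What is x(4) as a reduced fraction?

594845/658367

F(0) = −5, F(1) = 1. x(2) = 1 − 1·(1 − 0)/(1 − (−5)) = 5/6.
F(1) = 1, F(5/6) = −35/54. x(3) = (5/6) − (−35/54)·((5/6) − 1)/((−35/54) − 1) = 80/89.
F(5/6) = −35/54, F(80/89) = −30205/704969. x(4) = (80/89) − (−30205/704969)·((80/89) − (5/6))/((−30205/704969) − (−35/54)) = 594845/658367.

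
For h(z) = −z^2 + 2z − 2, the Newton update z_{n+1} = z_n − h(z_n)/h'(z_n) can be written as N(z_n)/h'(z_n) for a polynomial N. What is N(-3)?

−7

h'(z) = −2z + 2.
N(z) = z·h'(z) − h(z) = z·(−2z + 2) − (−z^2 + 2z − 2) = −z^2 + 2.
N(-3) = −7.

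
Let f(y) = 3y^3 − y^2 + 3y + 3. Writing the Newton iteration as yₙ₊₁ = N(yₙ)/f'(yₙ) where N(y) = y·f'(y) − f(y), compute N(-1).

f'(y) = 9y^2 − 2y + 3.
N(y) = y·f'(y) − f(y) = y·(9y^2 − 2y + 3) − (3y^3 − y^2 + 3y + 3) = 6y^3 − y^2 − 3.
N(-1) = −10.

−10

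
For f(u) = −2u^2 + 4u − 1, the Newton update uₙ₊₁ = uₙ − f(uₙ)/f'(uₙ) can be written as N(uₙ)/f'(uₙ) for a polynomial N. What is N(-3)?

f'(u) = −4u + 4.
N(u) = u·f'(u) − f(u) = u·(−4u + 4) − (−2u^2 + 4u − 1) = −2u^2 + 1.
N(-3) = −17.

−17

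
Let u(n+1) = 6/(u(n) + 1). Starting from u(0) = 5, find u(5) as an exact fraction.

u(1) = 6/(5 + 1) = 1.
u(2) = 6/(1 + 1) = 3.
u(3) = 6/(3 + 1) = 3/2.
u(4) = 6/(3/2 + 1) = 12/5.
u(5) = 6/(12/5 + 1) = 30/17.

30/17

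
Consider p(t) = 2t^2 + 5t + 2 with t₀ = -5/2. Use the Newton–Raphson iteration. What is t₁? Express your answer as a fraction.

p'(t) = 4t + 5.
p(-5/2) = 2, p'(-5/2) = -5, so t₁ = (-5/2) - 2/(-5) = -21/10.

-21/10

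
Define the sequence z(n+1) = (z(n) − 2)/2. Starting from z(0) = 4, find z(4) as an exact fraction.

z(1) = (4 − 2)/2 = 1.
z(2) = (1 − 2)/2 = −1/2.
z(3) = ((−1/2) − 2)/2 = −5/4.
z(4) = ((−5/4) − 2)/2 = −13/8.

−13/8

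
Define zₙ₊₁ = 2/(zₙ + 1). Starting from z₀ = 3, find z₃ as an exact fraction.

6/7

z₁ = 2/(3 + 1) = 1/2.
z₂ = 2/(1/2 + 1) = 4/3.
z₃ = 2/(4/3 + 1) = 6/7.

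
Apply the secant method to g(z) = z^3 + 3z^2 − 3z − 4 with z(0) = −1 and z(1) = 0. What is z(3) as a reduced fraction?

g(−1) = 1, g(0) = −4. z(2) = 0 − (−4)·(0 − (−1))/((−4) − 1) = −4/5.
g(0) = −4, g(−4/5) = −24/125. z(3) = (−4/5) − (−24/125)·((−4/5) − 0)/((−24/125) − (−4)) = −100/119.

−100/119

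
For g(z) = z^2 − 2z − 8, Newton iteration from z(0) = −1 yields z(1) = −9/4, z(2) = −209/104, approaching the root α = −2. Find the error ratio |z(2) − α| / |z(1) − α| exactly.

z(1) − α = −9/4 − (−2) = −9/4 + 2 = −1/4, so |z(1) − α| = 1/4.
z(2) − α = −209/104 − (−2) = −209/104 + 2 = −1/104, so |z(2) − α| = 1/104.
Ratio = (1/104) / (1/4) = 1/26.

1/26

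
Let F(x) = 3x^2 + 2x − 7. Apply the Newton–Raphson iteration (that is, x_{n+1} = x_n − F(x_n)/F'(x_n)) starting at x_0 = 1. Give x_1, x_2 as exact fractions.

x_1 = 5/4, x_2 = 187/152

F'(x) = 6x + 2.
F(1) = −2, F'(1) = 8, so x_1 = 1 − (−2)/8 = 5/4.
F(5/4) = 3/16, F'(5/4) = 19/2, so x_2 = (5/4) − (3/16)/(19/2) = 187/152.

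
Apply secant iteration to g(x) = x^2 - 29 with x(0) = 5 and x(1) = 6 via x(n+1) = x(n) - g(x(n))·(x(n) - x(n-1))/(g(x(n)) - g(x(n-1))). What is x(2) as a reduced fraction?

g(5) = -4, g(6) = 7. x(2) = 6 - 7·(6 - 5)/(7 - (-4)) = 59/11.

59/11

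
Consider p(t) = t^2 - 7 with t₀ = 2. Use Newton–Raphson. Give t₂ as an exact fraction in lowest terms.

p'(t) = 2t.
p(2) = -3, p'(2) = 4, so t₁ = 2 - (-3)/4 = 11/4.
p(11/4) = 9/16, p'(11/4) = 11/2, so t₂ = (11/4) - (9/16)/(11/2) = 233/88.

233/88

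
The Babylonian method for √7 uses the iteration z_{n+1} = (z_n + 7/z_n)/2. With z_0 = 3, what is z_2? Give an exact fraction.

z_1 = (3 + 7/3)/2 = 8/3.
z_2 = (8/3 + 7/(8/3))/2 = 127/48.

127/48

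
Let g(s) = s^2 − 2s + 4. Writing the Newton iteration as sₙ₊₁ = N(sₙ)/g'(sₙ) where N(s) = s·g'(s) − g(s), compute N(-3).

g'(s) = 2s − 2.
N(s) = s·g'(s) − g(s) = s·(2s − 2) − (s^2 − 2s + 4) = s^2 − 4.
N(-3) = 5.

5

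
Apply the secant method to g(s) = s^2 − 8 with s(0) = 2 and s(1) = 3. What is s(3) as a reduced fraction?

82/29

g(2) = −4, g(3) = 1. s(2) = 3 − 1·(3 − 2)/(1 − (−4)) = 14/5.
g(3) = 1, g(14/5) = −4/25. s(3) = (14/5) − (−4/25)·((14/5) − 3)/((−4/25) − 1) = 82/29.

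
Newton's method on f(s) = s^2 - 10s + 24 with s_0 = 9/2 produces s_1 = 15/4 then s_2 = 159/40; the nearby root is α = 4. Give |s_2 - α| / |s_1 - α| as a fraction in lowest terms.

1/10

s_1 - α = 15/4 - 4 = -1/4, so |s_1 - α| = 1/4.
s_2 - α = 159/40 - 4 = -1/40, so |s_2 - α| = 1/40.
Ratio = (1/40) / (1/4) = 1/10.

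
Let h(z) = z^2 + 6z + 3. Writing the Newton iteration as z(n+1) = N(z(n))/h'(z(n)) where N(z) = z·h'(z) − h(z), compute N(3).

h'(z) = 2z + 6.
N(z) = z·h'(z) − h(z) = z·(2z + 6) − (z^2 + 6z + 3) = z^2 − 3.
N(3) = 6.

6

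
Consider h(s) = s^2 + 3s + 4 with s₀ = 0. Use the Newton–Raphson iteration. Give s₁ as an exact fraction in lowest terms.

−4/3

h'(s) = 2s + 3.
h(0) = 4, h'(0) = 3, so s₁ = 0 − 4/3 = −4/3.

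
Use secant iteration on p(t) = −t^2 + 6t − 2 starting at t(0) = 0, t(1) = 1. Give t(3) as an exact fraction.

p(0) = −2, p(1) = 3. t(2) = 1 − 3·(1 − 0)/(3 − (−2)) = 2/5.
p(1) = 3, p(2/5) = 6/25. t(3) = (2/5) − (6/25)·((2/5) − 1)/((6/25) − 3) = 8/23.

8/23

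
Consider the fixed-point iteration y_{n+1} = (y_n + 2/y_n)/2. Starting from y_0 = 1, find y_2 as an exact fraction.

17/12

y_1 = (1 + 2/1)/2 = 3/2.
y_2 = (3/2 + 2/(3/2))/2 = 17/12.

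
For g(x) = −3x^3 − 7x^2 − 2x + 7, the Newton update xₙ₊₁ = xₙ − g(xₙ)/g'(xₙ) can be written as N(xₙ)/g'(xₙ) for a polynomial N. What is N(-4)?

265

g'(x) = −9x^2 − 14x − 2.
N(x) = x·g'(x) − g(x) = x·(−9x^2 − 14x − 2) − (−3x^3 − 7x^2 − 2x + 7) = −6x^3 − 7x^2 − 7.
N(-4) = 265.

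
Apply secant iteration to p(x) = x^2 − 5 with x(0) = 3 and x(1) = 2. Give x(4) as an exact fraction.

p(3) = 4, p(2) = −1. x(2) = 2 − (−1)·(2 − 3)/((−1) − 4) = 11/5.
p(2) = −1, p(11/5) = −4/25. x(3) = (11/5) − (−4/25)·((11/5) − 2)/((−4/25) − (−1)) = 47/21.
p(11/5) = −4/25, p(47/21) = 4/441. x(4) = (47/21) − (4/441)·((47/21) − (11/5))/((4/441) − (−4/25)) = 521/233.

521/233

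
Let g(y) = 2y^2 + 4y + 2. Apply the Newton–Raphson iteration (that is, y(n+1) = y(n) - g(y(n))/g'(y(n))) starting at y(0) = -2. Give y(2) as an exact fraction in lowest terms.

g'(y) = 4y + 4.
g(-2) = 2, g'(-2) = -4, so y(1) = (-2) - 2/(-4) = -3/2.
g(-3/2) = 1/2, g'(-3/2) = -2, so y(2) = (-3/2) - (1/2)/(-2) = -5/4.

-5/4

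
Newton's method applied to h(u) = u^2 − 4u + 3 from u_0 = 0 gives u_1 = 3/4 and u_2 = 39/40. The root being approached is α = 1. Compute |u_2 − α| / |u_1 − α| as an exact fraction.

u_1 − α = 3/4 − 1 = −1/4, so |u_1 − α| = 1/4.
u_2 − α = 39/40 − 1 = −1/40, so |u_2 − α| = 1/40.
Ratio = (1/40) / (1/4) = 1/10.

1/10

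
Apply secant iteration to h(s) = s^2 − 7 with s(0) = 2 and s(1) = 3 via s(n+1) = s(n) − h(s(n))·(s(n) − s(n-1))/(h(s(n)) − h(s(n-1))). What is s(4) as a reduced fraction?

971/367

h(2) = −3, h(3) = 2. s(2) = 3 − 2·(3 − 2)/(2 − (−3)) = 13/5.
h(3) = 2, h(13/5) = −6/25. s(3) = (13/5) − (−6/25)·((13/5) − 3)/((−6/25) − 2) = 37/14.
h(13/5) = −6/25, h(37/14) = −3/196. s(4) = (37/14) − (−3/196)·((37/14) − (13/5))/((−3/196) − (−6/25)) = 971/367.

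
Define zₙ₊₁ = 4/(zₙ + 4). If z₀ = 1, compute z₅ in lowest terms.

140/169

z₁ = 4/(1 + 4) = 4/5.
z₂ = 4/(4/5 + 4) = 5/6.
z₃ = 4/(5/6 + 4) = 24/29.
z₄ = 4/(24/29 + 4) = 29/35.
z₅ = 4/(29/35 + 4) = 140/169.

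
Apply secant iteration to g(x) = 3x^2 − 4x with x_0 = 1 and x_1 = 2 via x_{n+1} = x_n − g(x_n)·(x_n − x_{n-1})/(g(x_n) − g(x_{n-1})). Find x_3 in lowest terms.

9/7

g(1) = −1, g(2) = 4. x_2 = 2 − 4·(2 − 1)/(4 − (−1)) = 6/5.
g(2) = 4, g(6/5) = −12/25. x_3 = (6/5) − (−12/25)·((6/5) − 2)/((−12/25) − 4) = 9/7.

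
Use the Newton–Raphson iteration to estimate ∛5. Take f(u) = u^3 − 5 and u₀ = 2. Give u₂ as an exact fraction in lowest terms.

503/294

f'(u) = 3u^2.
f(2) = 3, f'(2) = 12, so u₁ = 2 − 3/12 = 7/4.
f(7/4) = 23/64, f'(7/4) = 147/16, so u₂ = (7/4) − (23/64)/(147/16) = 503/294.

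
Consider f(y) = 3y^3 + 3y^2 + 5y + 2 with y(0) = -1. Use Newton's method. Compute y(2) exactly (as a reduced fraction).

-587/1220

f'(y) = 9y^2 + 6y + 5.
f(-1) = -3, f'(-1) = 8, so y(1) = (-1) - (-3)/8 = -5/8.
f(-5/8) = -351/512, f'(-5/8) = 305/64, so y(2) = (-5/8) - (-351/512)/(305/64) = -587/1220.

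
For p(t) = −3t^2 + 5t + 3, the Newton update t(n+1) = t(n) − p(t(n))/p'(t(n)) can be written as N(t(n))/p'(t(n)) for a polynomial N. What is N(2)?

−15

p'(t) = −6t + 5.
N(t) = t·p'(t) − p(t) = t·(−6t + 5) − (−3t^2 + 5t + 3) = −3t^2 − 3.
N(2) = −15.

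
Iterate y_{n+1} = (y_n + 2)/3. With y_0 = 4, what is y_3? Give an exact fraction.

y_1 = (4 + 2)/3 = 2.
y_2 = (2 + 2)/3 = 4/3.
y_3 = ((4/3) + 2)/3 = 10/9.

10/9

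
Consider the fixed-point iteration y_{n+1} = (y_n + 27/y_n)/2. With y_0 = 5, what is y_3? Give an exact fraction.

3650401/702520

y_1 = (5 + 27/5)/2 = 26/5.
y_2 = (26/5 + 27/(26/5))/2 = 1351/260.
y_3 = (1351/260 + 27/(1351/260))/2 = 3650401/702520.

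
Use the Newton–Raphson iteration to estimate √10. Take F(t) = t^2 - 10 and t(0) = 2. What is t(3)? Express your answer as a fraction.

F'(t) = 2t.
F(2) = -6, F'(2) = 4, so t(1) = 2 - (-6)/4 = 7/2.
F(7/2) = 9/4, F'(7/2) = 7, so t(2) = (7/2) - (9/4)/7 = 89/28.
F(89/28) = 81/784, F'(89/28) = 89/14, so t(3) = (89/28) - (81/784)/(89/14) = 15761/4984.

15761/4984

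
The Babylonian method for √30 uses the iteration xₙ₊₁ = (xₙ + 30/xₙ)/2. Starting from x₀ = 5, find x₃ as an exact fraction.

116161/21208

x₁ = (5 + 30/5)/2 = 11/2.
x₂ = (11/2 + 30/(11/2))/2 = 241/44.
x₃ = (241/44 + 30/(241/44))/2 = 116161/21208.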